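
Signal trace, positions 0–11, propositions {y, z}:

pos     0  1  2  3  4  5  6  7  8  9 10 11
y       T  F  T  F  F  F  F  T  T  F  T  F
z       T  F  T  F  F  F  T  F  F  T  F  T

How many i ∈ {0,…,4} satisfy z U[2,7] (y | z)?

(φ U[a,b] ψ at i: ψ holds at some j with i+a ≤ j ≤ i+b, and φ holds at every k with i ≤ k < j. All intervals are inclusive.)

0

Evaluate at each i in [0,4]:
  i=0: ✗ (lhs fails at k=1 before rhs at j=2)
  i=1: ✗ (lhs fails at k=1 before rhs at j=6)
  i=2: ✗ (lhs fails at k=3 before rhs at j=6)
  i=3: ✗ (lhs fails at k=3 before rhs at j=6)
  i=4: ✗ (lhs fails at k=4 before rhs at j=6)
Positions where it holds: {} → 0.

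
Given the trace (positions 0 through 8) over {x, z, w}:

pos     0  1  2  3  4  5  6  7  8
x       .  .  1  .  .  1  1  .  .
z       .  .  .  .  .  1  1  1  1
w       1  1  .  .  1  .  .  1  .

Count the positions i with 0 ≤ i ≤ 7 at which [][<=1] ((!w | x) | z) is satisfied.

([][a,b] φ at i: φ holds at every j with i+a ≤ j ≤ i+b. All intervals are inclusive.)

4

Evaluate at each i in [0,7]:
  i=0: ✗ (fails at j=0)
  i=1: ✗ (fails at j=1)
  i=2: ✓ (all of [2,3])
  i=3: ✗ (fails at j=4)
  i=4: ✗ (fails at j=4)
  i=5: ✓ (all of [5,6])
  i=6: ✓ (all of [6,7])
  i=7: ✓ (all of [7,8])
Positions where it holds: {2, 5, 6, 7} → 4.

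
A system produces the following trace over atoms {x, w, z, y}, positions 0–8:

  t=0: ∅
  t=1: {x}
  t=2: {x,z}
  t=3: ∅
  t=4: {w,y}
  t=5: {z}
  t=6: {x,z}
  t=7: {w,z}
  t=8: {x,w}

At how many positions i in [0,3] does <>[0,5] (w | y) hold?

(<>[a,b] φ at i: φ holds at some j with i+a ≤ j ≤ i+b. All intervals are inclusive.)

Evaluate at each i in [0,3]:
  i=0: ✓ (witness j=4)
  i=1: ✓ (witness j=4)
  i=2: ✓ (witness j=4)
  i=3: ✓ (witness j=4)
Positions where it holds: {0, 1, 2, 3} → 4.

4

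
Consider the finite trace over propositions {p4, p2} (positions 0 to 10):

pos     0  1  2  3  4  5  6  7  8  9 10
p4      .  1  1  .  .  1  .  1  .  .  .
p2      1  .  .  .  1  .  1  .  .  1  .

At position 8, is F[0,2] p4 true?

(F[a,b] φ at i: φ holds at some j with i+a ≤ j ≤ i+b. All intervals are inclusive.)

Check p4 at each j in [8,10]:
  j=8: false
  j=9: false
  j=10: false
No position in the window satisfies it → formula fails.

No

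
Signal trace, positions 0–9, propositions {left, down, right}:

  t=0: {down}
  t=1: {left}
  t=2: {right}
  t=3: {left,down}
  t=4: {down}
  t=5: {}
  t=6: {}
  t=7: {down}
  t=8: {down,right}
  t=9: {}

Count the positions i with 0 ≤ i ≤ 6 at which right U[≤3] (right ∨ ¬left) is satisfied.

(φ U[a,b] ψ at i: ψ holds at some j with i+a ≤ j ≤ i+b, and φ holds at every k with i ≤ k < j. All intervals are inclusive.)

5

Evaluate at each i in [0,6]:
  i=0: ✓ (rhs at j=0)
  i=1: ✗ (lhs fails at k=1 before rhs at j=2)
  i=2: ✓ (rhs at j=2)
  i=3: ✗ (lhs fails at k=3 before rhs at j=4)
  i=4: ✓ (rhs at j=4)
  i=5: ✓ (rhs at j=5)
  i=6: ✓ (rhs at j=6)
Positions where it holds: {0, 2, 4, 5, 6} → 5.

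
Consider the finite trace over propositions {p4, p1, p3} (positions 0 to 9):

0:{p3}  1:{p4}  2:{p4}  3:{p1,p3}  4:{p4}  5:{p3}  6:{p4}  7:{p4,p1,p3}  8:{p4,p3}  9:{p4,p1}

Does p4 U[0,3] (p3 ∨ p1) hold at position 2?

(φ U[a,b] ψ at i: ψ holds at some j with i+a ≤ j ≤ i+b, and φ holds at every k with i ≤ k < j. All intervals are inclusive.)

Need some j in [2,5] with (p3 ∨ p1), and p4 at every k in [2,j-1].
  j=2: (p3 ∨ p1) false.
  j=3: (p3 ∨ p1) holds; p4 holds at every k in [2,2] → satisfied.

Yes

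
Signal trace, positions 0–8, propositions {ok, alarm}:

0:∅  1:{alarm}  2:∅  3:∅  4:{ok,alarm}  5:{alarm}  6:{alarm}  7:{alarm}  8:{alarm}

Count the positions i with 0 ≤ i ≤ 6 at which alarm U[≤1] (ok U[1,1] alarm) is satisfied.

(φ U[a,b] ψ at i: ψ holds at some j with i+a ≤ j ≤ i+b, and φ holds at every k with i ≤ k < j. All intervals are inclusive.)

Evaluate at each i in [0,6]:
  i=0: ✗ (no rhs in [0,1])
  i=1: ✗ (no rhs in [1,2])
  i=2: ✗ (no rhs in [2,3])
  i=3: ✗ (lhs fails at k=3 before rhs at j=4)
  i=4: ✓ (rhs at j=4)
  i=5: ✗ (no rhs in [5,6])
  i=6: ✗ (no rhs in [6,7])
Positions where it holds: {4} → 1.

1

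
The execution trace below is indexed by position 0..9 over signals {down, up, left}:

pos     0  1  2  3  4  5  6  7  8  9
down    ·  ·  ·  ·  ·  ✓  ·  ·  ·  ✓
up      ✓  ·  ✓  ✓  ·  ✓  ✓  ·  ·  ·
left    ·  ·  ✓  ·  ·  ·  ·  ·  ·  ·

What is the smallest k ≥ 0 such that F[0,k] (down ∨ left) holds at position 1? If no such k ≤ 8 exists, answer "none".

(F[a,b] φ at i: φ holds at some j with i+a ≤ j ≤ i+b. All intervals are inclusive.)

1

Scan j = 1,2,… for (down ∨ left):
  j=1: fails
  j=2: holds
First hit at j=2, so smallest k = 2-1 = 1.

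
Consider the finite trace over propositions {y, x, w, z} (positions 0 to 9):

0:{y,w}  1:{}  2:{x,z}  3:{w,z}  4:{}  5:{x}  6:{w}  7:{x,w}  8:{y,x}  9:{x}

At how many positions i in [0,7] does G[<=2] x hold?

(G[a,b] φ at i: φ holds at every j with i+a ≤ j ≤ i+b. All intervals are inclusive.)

Evaluate at each i in [0,7]:
  i=0: ✗ (fails at j=0)
  i=1: ✗ (fails at j=1)
  i=2: ✗ (fails at j=3)
  i=3: ✗ (fails at j=3)
  i=4: ✗ (fails at j=4)
  i=5: ✗ (fails at j=6)
  i=6: ✗ (fails at j=6)
  i=7: ✓ (all of [7,9])
Positions where it holds: {7} → 1.

1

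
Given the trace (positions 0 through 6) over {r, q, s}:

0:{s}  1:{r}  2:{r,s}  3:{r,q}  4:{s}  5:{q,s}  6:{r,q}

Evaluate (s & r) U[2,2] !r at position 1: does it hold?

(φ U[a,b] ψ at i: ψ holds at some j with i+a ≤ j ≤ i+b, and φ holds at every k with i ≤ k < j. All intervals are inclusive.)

No

Need some j in [3,3] with !r, and (s & r) at every k in [1,j-1].
  j=3: !r false.
No j in the window works → until fails.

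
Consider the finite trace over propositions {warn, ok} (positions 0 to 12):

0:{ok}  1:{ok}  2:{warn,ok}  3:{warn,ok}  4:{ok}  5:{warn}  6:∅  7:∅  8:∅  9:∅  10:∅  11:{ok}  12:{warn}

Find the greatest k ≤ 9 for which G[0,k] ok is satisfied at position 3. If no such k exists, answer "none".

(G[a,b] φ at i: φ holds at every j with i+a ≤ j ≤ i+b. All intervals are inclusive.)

1

ok must hold from j=3 onward; find where it first fails.
  j=3: holds
  j=4: holds
  j=5: fails
Holds on [3,4], so largest k = 1.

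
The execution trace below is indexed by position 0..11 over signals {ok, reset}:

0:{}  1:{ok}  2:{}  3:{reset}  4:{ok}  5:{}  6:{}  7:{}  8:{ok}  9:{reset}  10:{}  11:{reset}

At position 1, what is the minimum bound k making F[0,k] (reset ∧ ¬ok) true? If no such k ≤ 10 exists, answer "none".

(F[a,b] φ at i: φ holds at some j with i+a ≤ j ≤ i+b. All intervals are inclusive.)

Scan j = 1,2,… for (reset ∧ ¬ok):
  j=1: fails
  j=2: fails
  j=3: holds
First hit at j=3, so smallest k = 3-1 = 2.

2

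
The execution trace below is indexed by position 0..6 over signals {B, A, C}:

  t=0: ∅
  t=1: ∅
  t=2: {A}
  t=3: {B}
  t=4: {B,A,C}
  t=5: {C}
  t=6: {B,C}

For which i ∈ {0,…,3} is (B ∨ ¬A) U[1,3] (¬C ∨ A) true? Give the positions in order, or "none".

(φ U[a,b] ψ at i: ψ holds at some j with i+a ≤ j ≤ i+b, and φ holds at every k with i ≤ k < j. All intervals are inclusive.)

0, 1, 3

Evaluate at each i in [0,3]:
  i=0: ✓ (rhs at j=1; lhs holds on [0,0])
  i=1: ✓ (rhs at j=2; lhs holds on [1,1])
  i=2: ✗ (lhs fails at k=2 before rhs at j=3)
  i=3: ✓ (rhs at j=4; lhs holds on [3,3])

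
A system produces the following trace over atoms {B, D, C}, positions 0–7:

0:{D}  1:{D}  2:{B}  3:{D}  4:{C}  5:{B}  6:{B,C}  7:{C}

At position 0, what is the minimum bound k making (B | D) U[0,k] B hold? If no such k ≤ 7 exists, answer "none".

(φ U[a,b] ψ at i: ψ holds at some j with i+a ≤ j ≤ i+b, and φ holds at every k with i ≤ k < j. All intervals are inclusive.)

Need earliest j ≥ 0 with B, and (B | D) at every k in [0,j-1].
  j=0: rhs fails.
  j=1: rhs fails.
  j=2: rhs holds; lhs holds on [0,1]. k = 2.

2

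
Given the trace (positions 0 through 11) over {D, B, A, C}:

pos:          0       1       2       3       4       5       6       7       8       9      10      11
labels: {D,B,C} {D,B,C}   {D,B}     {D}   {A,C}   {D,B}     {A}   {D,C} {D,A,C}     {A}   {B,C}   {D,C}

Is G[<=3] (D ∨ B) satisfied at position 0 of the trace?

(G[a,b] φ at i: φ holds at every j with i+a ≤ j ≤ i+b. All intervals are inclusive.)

Yes

Check (D ∨ B) at every j in [0,3]:
  j=0: true
  j=1: true
  j=2: true
  j=3: true
All positions satisfy it → formula holds.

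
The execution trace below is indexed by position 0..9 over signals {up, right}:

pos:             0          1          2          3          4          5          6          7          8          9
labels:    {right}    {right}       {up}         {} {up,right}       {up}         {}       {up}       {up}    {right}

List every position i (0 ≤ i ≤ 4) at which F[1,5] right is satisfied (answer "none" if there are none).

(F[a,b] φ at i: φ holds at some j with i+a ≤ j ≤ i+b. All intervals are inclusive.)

0, 1, 2, 3, 4

Evaluate at each i in [0,4]:
  i=0: ✓ (witness j=1)
  i=1: ✓ (witness j=4)
  i=2: ✓ (witness j=4)
  i=3: ✓ (witness j=4)
  i=4: ✓ (witness j=9)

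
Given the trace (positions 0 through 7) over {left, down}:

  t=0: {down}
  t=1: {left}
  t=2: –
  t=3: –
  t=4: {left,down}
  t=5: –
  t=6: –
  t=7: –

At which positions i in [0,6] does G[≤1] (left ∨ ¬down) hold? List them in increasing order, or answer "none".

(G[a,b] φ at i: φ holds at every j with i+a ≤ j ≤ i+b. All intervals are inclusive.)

1, 2, 3, 4, 5, 6

Evaluate at each i in [0,6]:
  i=0: ✗ (fails at j=0)
  i=1: ✓ (all of [1,2])
  i=2: ✓ (all of [2,3])
  i=3: ✓ (all of [3,4])
  i=4: ✓ (all of [4,5])
  i=5: ✓ (all of [5,6])
  i=6: ✓ (all of [6,7])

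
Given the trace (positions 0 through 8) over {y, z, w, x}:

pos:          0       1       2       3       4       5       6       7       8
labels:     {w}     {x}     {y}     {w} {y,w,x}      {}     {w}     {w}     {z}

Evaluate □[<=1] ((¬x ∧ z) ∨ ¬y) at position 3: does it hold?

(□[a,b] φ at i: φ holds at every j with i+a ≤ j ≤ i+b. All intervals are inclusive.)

Check ((¬x ∧ z) ∨ ¬y) at every j in [3,4]:
  j=3: true
  j=4: false
Fails at j=4 → formula fails.

Does not hold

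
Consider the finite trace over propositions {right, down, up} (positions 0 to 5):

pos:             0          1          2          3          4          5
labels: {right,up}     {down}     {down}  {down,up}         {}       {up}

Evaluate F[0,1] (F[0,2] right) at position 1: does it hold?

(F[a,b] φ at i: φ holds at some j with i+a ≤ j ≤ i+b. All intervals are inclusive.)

Does not hold

Check F[0,2] right at each j in [1,2]:
  j=1: fails (none in [1,3])
  j=2: fails (none in [2,4])
No position in the window satisfies it → formula fails.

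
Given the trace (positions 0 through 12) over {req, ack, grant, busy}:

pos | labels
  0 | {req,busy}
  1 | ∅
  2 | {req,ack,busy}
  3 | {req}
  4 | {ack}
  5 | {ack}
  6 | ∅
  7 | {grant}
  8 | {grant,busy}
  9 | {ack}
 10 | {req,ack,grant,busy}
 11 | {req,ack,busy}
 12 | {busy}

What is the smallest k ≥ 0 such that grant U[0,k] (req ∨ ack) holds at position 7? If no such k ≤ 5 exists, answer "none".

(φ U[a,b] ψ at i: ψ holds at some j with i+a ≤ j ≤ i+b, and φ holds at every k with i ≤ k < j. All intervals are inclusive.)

2

Need earliest j ≥ 7 with (req ∨ ack), and grant at every k in [7,j-1].
  j=7: rhs fails.
  j=8: rhs fails.
  j=9: rhs holds; lhs holds on [7,8]. k = 2.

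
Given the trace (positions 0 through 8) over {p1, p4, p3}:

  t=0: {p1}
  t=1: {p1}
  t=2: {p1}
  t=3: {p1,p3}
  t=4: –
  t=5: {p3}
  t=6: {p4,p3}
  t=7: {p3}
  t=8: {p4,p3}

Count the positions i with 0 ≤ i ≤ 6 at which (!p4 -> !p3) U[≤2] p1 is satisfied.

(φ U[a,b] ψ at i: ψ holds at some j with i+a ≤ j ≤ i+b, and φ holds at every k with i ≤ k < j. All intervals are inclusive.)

4

Evaluate at each i in [0,6]:
  i=0: ✓ (rhs at j=0)
  i=1: ✓ (rhs at j=1)
  i=2: ✓ (rhs at j=2)
  i=3: ✓ (rhs at j=3)
  i=4: ✗ (no rhs in [4,6])
  i=5: ✗ (no rhs in [5,7])
  i=6: ✗ (no rhs in [6,8])
Positions where it holds: {0, 1, 2, 3} → 4.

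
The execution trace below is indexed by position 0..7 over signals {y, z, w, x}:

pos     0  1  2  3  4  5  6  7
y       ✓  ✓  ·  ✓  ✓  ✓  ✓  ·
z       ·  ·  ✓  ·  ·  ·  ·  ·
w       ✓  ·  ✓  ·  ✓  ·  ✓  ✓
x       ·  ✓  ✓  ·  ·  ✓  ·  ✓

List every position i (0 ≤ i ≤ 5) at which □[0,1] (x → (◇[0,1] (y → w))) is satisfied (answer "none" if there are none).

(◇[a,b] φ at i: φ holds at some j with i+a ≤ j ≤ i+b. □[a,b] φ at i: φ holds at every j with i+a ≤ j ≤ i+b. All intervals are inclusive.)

Evaluate at each i in [0,5]:
  i=0: ✓ (all of [0,1])
  i=1: ✓ (all of [1,2])
  i=2: ✓ (all of [2,3])
  i=3: ✓ (all of [3,4])
  i=4: ✓ (all of [4,5])
  i=5: ✓ (all of [5,6])

0, 1, 2, 3, 4, 5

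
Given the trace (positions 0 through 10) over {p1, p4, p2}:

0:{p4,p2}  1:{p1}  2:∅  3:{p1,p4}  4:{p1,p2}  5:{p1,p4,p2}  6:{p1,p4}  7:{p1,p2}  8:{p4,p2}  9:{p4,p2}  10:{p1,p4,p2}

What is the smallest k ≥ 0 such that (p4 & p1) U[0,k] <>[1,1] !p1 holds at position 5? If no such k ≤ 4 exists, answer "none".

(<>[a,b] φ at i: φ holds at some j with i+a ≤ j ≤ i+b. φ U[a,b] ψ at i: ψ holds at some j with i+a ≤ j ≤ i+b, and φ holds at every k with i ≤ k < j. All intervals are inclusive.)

2

Need earliest j ≥ 5 with <>[1,1] !p1, and (p4 & p1) at every k in [5,j-1].
  j=5: rhs fails.
  j=6: rhs fails.
  j=7: rhs holds; lhs holds on [5,6]. k = 2.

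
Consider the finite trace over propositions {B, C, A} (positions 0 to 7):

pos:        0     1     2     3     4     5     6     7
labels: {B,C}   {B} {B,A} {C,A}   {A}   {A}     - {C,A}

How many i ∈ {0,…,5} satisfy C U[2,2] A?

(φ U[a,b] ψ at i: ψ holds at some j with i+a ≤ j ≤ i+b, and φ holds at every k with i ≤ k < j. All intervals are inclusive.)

0

Evaluate at each i in [0,5]:
  i=0: ✗ (lhs fails at k=1 before rhs at j=2)
  i=1: ✗ (lhs fails at k=1 before rhs at j=3)
  i=2: ✗ (lhs fails at k=2 before rhs at j=4)
  i=3: ✗ (lhs fails at k=4 before rhs at j=5)
  i=4: ✗ (no rhs in [6,6])
  i=5: ✗ (lhs fails at k=5 before rhs at j=7)
Positions where it holds: {} → 0.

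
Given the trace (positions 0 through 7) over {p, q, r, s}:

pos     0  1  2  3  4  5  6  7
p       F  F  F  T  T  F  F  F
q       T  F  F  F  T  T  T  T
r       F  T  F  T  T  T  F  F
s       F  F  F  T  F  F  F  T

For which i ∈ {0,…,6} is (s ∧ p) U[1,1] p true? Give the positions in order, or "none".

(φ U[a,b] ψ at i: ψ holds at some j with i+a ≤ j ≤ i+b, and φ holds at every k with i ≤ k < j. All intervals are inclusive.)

Evaluate at each i in [0,6]:
  i=0: ✗ (no rhs in [1,1])
  i=1: ✗ (no rhs in [2,2])
  i=2: ✗ (lhs fails at k=2 before rhs at j=3)
  i=3: ✓ (rhs at j=4; lhs holds on [3,3])
  i=4: ✗ (no rhs in [5,5])
  i=5: ✗ (no rhs in [6,6])
  i=6: ✗ (no rhs in [7,7])

3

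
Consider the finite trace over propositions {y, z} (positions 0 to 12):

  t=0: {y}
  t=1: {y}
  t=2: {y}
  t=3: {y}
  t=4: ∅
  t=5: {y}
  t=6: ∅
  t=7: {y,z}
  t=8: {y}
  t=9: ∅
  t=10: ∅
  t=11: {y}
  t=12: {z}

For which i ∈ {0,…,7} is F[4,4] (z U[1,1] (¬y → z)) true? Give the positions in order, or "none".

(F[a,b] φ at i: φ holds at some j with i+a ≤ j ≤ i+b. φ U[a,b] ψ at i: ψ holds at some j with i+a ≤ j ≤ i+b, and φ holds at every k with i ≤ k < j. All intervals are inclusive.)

Evaluate at each i in [0,7]:
  i=0: ✗ (none in [4,4])
  i=1: ✗ (none in [5,5])
  i=2: ✗ (none in [6,6])
  i=3: ✓ (witness j=7)
  i=4: ✗ (none in [8,8])
  i=5: ✗ (none in [9,9])
  i=6: ✗ (none in [10,10])
  i=7: ✗ (none in [11,11])

3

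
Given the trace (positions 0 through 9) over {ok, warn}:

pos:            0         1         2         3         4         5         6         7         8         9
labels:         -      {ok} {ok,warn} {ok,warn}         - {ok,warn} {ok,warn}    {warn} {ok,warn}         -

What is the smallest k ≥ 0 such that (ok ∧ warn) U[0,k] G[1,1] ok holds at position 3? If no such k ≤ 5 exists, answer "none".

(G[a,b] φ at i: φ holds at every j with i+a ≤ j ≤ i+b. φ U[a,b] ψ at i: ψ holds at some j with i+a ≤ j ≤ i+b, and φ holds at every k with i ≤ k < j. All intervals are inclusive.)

Need earliest j ≥ 3 with G[1,1] ok, and (ok ∧ warn) at every k in [3,j-1].
  j=3: rhs fails.
  j=4: rhs holds; lhs holds on [3,3]. k = 1.

1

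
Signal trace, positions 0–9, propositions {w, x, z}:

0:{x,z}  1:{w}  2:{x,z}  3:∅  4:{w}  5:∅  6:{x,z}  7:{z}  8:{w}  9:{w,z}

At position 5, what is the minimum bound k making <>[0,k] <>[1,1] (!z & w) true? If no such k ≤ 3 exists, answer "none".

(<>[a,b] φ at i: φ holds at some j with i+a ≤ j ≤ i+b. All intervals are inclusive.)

2

Scan j = 5,6,… for <>[1,1] (!z & w):
  j=5: fails
  j=6: fails
  j=7: holds
First hit at j=7, so smallest k = 7-5 = 2.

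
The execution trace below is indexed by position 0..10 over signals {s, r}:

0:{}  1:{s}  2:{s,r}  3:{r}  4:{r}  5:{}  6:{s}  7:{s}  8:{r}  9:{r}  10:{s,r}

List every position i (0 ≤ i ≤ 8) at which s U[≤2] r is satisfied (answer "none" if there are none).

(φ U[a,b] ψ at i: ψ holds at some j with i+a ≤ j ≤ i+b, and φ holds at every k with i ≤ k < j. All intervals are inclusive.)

Evaluate at each i in [0,8]:
  i=0: ✗ (lhs fails at k=0 before rhs at j=2)
  i=1: ✓ (rhs at j=2; lhs holds on [1,1])
  i=2: ✓ (rhs at j=2)
  i=3: ✓ (rhs at j=3)
  i=4: ✓ (rhs at j=4)
  i=5: ✗ (no rhs in [5,7])
  i=6: ✓ (rhs at j=8; lhs holds on [6,7])
  i=7: ✓ (rhs at j=8; lhs holds on [7,7])
  i=8: ✓ (rhs at j=8)

1, 2, 3, 4, 6, 7, 8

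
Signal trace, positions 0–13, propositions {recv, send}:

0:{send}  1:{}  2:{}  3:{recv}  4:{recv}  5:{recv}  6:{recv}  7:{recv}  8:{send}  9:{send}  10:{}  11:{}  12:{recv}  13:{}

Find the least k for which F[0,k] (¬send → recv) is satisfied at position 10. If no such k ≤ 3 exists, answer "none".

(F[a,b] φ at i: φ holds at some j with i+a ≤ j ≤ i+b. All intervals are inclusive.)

2

Scan j = 10,11,… for (¬send → recv):
  j=10: fails
  j=11: fails
  j=12: holds
First hit at j=12, so smallest k = 12-10 = 2.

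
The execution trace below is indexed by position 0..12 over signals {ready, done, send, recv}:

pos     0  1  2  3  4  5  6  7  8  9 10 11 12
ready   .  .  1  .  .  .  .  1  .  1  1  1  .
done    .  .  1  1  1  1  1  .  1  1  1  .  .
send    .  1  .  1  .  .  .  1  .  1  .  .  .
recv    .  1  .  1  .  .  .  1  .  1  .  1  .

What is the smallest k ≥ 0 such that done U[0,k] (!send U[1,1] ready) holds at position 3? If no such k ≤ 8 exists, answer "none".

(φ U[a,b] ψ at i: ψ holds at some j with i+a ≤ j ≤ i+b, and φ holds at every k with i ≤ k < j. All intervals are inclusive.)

3

Need earliest j ≥ 3 with (!send U[1,1] ready), and done at every k in [3,j-1].
  j=3: rhs fails.
  j=4: rhs fails.
  j=5: rhs fails.
  j=6: rhs holds; lhs holds on [3,5]. k = 3.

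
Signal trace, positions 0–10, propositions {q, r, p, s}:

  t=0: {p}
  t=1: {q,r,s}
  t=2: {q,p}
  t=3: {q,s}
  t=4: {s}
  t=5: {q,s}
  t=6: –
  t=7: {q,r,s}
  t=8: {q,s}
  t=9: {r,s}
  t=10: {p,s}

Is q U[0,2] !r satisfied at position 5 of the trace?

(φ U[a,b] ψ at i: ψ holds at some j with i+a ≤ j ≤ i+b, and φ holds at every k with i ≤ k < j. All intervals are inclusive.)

Need some j in [5,7] with !r, and q at every k in [5,j-1].
  j=5: !r holds; no prefix to check → satisfied.

True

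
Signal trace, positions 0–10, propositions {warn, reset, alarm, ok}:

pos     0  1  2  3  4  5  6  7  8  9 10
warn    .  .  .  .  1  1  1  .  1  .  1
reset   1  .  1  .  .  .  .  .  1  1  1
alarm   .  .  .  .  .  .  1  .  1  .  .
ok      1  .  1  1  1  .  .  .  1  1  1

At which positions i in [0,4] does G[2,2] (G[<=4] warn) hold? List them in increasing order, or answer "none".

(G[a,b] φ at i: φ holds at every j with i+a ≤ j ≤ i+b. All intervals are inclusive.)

Evaluate at each i in [0,4]:
  i=0: ✗ (fails at j=2)
  i=1: ✗ (fails at j=3)
  i=2: ✗ (fails at j=4)
  i=3: ✗ (fails at j=5)
  i=4: ✗ (fails at j=6)

none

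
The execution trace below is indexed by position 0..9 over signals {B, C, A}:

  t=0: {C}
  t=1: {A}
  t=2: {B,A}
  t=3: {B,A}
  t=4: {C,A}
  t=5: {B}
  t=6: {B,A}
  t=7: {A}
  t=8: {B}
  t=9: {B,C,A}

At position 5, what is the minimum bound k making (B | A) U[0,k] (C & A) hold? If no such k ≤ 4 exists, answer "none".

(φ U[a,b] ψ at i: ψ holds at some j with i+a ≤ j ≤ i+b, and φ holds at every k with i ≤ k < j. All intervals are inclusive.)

Need earliest j ≥ 5 with (C & A), and (B | A) at every k in [5,j-1].
  j=5: rhs fails.
  j=6: rhs fails.
  j=7: rhs fails.
  j=8: rhs fails.
  j=9: rhs holds; lhs holds on [5,8]. k = 4.

4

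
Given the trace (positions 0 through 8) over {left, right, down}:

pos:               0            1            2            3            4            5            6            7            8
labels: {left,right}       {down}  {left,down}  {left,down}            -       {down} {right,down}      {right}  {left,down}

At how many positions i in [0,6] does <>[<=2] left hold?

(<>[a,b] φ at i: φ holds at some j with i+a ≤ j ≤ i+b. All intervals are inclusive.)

5

Evaluate at each i in [0,6]:
  i=0: ✓ (witness j=0)
  i=1: ✓ (witness j=2)
  i=2: ✓ (witness j=2)
  i=3: ✓ (witness j=3)
  i=4: ✗ (none in [4,6])
  i=5: ✗ (none in [5,7])
  i=6: ✓ (witness j=8)
Positions where it holds: {0, 1, 2, 3, 6} → 5.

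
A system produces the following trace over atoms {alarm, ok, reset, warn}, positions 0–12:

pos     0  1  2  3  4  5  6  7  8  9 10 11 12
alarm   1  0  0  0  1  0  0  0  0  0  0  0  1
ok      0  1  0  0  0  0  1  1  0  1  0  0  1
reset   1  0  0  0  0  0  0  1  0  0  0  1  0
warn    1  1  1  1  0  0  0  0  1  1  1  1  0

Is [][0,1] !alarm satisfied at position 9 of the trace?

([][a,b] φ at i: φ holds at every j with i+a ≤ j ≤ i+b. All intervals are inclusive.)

Check !alarm at every j in [9,10]:
  j=9: true
  j=10: true
All positions satisfy it → formula holds.

Yes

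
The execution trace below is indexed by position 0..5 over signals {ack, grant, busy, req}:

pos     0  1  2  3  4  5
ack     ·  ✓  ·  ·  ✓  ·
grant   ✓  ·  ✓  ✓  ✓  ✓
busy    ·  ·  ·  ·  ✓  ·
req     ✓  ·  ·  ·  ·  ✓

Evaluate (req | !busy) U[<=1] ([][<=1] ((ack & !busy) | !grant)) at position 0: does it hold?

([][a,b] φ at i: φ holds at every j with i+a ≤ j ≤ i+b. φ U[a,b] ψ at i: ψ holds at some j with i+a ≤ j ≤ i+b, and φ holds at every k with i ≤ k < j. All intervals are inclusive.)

Does not hold

Need some j in [0,1] with [][<=1] ((ack & !busy) | !grant), and (req | !busy) at every k in [0,j-1].
  j=0: [][<=1] ((ack & !busy) | !grant) — fails at 0.
  j=1: [][<=1] ((ack & !busy) | !grant) — fails at 2.
No j in the window works → until fails.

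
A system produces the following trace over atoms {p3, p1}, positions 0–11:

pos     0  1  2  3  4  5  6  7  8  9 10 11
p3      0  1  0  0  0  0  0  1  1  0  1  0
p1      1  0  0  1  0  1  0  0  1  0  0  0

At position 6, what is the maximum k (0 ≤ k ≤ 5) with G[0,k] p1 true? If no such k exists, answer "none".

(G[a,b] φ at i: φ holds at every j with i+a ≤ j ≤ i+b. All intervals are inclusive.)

none

p1 must hold from j=6 onward; find where it first fails.
  j=6: fails → no k works.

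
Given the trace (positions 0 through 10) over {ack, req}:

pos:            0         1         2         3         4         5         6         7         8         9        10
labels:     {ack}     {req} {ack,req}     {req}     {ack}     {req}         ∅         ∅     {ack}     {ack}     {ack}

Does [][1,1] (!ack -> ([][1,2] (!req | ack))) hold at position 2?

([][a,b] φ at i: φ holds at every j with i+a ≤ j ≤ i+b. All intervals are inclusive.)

No

Check (!ack -> ([][1,2] (!req | ack))) at every j in [3,3]:
  j=3: antecedent true; consequent fails at 5 → ✗
Fails at j=3 → formula fails.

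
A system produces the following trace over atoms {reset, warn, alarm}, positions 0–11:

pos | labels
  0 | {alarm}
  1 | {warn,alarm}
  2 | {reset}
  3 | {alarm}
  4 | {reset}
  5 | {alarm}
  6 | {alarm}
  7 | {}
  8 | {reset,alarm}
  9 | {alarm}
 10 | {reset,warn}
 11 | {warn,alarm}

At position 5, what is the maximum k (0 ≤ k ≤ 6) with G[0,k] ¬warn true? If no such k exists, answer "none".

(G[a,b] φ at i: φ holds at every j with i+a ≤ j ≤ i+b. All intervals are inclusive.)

¬warn must hold from j=5 onward; find where it first fails.
  j=5: holds
  j=6: holds
  j=7: holds
  j=8: holds
  j=9: holds
  j=10: fails
Holds on [5,9], so largest k = 4.

4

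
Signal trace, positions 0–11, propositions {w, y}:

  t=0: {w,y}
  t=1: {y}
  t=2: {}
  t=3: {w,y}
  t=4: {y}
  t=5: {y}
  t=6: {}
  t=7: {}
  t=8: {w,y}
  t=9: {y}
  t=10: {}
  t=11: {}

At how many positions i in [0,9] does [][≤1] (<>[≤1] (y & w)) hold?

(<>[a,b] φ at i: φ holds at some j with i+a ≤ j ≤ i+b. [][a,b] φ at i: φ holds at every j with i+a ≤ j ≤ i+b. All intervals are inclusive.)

2

Evaluate at each i in [0,9]:
  i=0: ✗ (fails at j=1)
  i=1: ✗ (fails at j=1)
  i=2: ✓ (all of [2,3])
  i=3: ✗ (fails at j=4)
  i=4: ✗ (fails at j=4)
  i=5: ✗ (fails at j=5)
  i=6: ✗ (fails at j=6)
  i=7: ✓ (all of [7,8])
  i=8: ✗ (fails at j=9)
  i=9: ✗ (fails at j=9)
Positions where it holds: {2, 7} → 2.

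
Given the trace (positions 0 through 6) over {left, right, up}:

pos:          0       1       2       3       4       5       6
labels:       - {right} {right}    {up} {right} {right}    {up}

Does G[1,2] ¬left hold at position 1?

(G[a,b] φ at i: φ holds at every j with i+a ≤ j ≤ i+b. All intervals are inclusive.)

Yes

Check ¬left at every j in [2,3]:
  j=2: true
  j=3: true
All positions satisfy it → formula holds.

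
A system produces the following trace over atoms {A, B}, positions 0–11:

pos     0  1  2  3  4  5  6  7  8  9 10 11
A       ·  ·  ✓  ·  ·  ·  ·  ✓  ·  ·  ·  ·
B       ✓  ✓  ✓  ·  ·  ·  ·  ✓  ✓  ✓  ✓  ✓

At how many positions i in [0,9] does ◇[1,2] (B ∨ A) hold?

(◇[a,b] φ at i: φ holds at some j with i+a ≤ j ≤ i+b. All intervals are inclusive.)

7

Evaluate at each i in [0,9]:
  i=0: ✓ (witness j=1)
  i=1: ✓ (witness j=2)
  i=2: ✗ (none in [3,4])
  i=3: ✗ (none in [4,5])
  i=4: ✗ (none in [5,6])
  i=5: ✓ (witness j=7)
  i=6: ✓ (witness j=7)
  i=7: ✓ (witness j=8)
  i=8: ✓ (witness j=9)
  i=9: ✓ (witness j=10)
Positions where it holds: {0, 1, 5, 6, 7, 8, 9} → 7.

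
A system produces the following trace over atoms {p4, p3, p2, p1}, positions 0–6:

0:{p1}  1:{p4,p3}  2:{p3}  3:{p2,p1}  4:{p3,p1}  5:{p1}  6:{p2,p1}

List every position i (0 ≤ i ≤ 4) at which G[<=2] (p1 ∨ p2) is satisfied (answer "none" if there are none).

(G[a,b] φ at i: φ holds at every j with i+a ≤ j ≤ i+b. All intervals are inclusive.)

3, 4

Evaluate at each i in [0,4]:
  i=0: ✗ (fails at j=1)
  i=1: ✗ (fails at j=1)
  i=2: ✗ (fails at j=2)
  i=3: ✓ (all of [3,5])
  i=4: ✓ (all of [4,6])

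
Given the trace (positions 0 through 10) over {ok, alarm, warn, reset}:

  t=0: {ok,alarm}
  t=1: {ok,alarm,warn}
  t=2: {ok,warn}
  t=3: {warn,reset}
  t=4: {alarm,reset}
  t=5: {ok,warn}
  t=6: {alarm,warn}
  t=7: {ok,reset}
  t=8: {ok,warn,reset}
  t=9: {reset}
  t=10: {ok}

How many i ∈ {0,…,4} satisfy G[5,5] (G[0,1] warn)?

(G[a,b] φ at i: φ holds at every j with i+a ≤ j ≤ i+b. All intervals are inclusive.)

1

Evaluate at each i in [0,4]:
  i=0: ✓ (all of [5,5])
  i=1: ✗ (fails at j=6)
  i=2: ✗ (fails at j=7)
  i=3: ✗ (fails at j=8)
  i=4: ✗ (fails at j=9)
Positions where it holds: {0} → 1.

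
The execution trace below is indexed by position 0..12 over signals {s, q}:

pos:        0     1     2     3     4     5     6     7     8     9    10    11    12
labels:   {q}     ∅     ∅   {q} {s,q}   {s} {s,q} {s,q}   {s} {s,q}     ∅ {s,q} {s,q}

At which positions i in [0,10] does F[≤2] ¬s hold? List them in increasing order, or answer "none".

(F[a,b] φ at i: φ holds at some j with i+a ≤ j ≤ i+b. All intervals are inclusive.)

0, 1, 2, 3, 8, 9, 10

Evaluate at each i in [0,10]:
  i=0: ✓ (witness j=0)
  i=1: ✓ (witness j=1)
  i=2: ✓ (witness j=2)
  i=3: ✓ (witness j=3)
  i=4: ✗ (none in [4,6])
  i=5: ✗ (none in [5,7])
  i=6: ✗ (none in [6,8])
  i=7: ✗ (none in [7,9])
  i=8: ✓ (witness j=10)
  i=9: ✓ (witness j=10)
  i=10: ✓ (witness j=10)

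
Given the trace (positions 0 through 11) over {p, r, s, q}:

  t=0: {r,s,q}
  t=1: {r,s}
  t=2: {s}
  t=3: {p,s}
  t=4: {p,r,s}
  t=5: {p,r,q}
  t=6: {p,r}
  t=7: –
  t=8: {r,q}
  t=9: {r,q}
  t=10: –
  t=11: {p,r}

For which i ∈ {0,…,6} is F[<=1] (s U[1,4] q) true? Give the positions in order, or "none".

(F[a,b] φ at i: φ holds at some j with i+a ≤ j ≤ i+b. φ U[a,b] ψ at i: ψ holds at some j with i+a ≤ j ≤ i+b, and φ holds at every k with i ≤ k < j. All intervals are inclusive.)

Evaluate at each i in [0,6]:
  i=0: ✓ (witness j=1)
  i=1: ✓ (witness j=1)
  i=2: ✓ (witness j=2)
  i=3: ✓ (witness j=3)
  i=4: ✓ (witness j=4)
  i=5: ✗ (none in [5,6])
  i=6: ✗ (none in [6,7])

0, 1, 2, 3, 4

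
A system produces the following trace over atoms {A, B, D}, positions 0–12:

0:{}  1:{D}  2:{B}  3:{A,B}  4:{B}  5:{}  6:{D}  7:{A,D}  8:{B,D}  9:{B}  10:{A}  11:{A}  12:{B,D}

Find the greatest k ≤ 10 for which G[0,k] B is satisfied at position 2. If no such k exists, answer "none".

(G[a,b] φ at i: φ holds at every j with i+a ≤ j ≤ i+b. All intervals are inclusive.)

2

B must hold from j=2 onward; find where it first fails.
  j=2: holds
  j=3: holds
  j=4: holds
  j=5: fails
Holds on [2,4], so largest k = 2.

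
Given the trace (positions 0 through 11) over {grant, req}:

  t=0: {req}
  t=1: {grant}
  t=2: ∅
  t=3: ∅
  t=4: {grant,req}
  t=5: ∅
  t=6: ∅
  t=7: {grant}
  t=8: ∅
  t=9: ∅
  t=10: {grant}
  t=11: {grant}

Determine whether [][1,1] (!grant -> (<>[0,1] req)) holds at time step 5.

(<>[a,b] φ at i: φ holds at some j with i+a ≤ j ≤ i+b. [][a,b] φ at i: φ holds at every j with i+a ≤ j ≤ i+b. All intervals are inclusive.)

Check (!grant -> (<>[0,1] req)) at every j in [6,6]:
  j=6: antecedent true; consequent fails (none in [6,7]) → ✗
Fails at j=6 → formula fails.

False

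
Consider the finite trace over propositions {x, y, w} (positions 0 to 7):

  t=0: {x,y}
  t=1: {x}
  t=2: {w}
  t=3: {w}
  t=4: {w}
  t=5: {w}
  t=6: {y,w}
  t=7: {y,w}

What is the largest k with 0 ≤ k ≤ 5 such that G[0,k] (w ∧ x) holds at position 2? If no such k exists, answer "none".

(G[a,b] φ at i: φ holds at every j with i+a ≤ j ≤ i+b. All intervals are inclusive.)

(w ∧ x) must hold from j=2 onward; find where it first fails.
  j=2: fails → no k works.

none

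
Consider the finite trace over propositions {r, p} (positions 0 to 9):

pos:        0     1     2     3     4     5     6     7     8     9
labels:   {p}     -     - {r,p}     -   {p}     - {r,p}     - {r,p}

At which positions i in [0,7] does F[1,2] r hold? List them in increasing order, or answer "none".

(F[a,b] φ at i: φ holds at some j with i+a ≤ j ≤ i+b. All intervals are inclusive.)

1, 2, 5, 6, 7

Evaluate at each i in [0,7]:
  i=0: ✗ (none in [1,2])
  i=1: ✓ (witness j=3)
  i=2: ✓ (witness j=3)
  i=3: ✗ (none in [4,5])
  i=4: ✗ (none in [5,6])
  i=5: ✓ (witness j=7)
  i=6: ✓ (witness j=7)
  i=7: ✓ (witness j=9)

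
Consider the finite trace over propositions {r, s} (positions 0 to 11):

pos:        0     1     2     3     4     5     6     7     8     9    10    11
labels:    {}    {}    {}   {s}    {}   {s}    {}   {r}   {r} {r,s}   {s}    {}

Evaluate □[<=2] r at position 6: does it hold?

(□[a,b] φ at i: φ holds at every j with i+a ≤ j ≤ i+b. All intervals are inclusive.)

Check r at every j in [6,8]:
  j=6: false
  j=7: true
  j=8: true
Fails at j=6 → formula fails.

No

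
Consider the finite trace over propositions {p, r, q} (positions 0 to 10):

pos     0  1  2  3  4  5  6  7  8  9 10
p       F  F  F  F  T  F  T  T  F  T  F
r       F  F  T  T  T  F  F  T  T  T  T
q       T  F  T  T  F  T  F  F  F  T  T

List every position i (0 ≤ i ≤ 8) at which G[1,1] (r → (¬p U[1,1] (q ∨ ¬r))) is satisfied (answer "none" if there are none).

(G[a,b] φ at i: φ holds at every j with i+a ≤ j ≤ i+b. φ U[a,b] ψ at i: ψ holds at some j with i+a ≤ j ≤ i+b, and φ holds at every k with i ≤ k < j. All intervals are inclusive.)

0, 1, 4, 5, 7

Evaluate at each i in [0,8]:
  i=0: ✓ (all of [1,1])
  i=1: ✓ (all of [2,2])
  i=2: ✗ (fails at j=3)
  i=3: ✗ (fails at j=4)
  i=4: ✓ (all of [5,5])
  i=5: ✓ (all of [6,6])
  i=6: ✗ (fails at j=7)
  i=7: ✓ (all of [8,8])
  i=8: ✗ (fails at j=9)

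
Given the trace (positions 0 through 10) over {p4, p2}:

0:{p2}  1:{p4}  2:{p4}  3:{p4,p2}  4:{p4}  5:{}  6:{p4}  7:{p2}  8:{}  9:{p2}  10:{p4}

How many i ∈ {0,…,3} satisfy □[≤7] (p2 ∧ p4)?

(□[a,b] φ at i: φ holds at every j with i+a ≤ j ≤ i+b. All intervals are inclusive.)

Evaluate at each i in [0,3]:
  i=0: ✗ (fails at j=0)
  i=1: ✗ (fails at j=1)
  i=2: ✗ (fails at j=2)
  i=3: ✗ (fails at j=4)
Positions where it holds: {} → 0.

0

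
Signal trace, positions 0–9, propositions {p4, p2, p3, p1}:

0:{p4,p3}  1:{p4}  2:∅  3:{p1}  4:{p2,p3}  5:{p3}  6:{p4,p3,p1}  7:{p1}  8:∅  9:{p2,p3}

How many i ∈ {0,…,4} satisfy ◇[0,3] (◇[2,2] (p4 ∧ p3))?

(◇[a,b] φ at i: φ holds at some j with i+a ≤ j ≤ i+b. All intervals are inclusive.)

Evaluate at each i in [0,4]:
  i=0: ✗ (none in [0,3])
  i=1: ✓ (witness j=4)
  i=2: ✓ (witness j=4)
  i=3: ✓ (witness j=4)
  i=4: ✓ (witness j=4)
Positions where it holds: {1, 2, 3, 4} → 4.

4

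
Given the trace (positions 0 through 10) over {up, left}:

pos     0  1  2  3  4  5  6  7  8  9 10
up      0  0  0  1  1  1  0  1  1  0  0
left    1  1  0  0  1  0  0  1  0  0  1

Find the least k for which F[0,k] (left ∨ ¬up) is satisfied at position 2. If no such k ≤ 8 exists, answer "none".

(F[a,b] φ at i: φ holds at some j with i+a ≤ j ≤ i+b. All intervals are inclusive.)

Scan j = 2,3,… for (left ∨ ¬up):
  j=2: holds
First hit at j=2, so smallest k = 2-2 = 0.

0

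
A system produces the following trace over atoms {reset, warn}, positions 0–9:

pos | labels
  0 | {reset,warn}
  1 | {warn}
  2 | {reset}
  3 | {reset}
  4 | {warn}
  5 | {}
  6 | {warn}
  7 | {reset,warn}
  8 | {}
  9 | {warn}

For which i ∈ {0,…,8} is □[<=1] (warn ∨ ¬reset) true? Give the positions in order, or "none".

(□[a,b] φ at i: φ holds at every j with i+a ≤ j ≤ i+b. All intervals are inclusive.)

0, 4, 5, 6, 7, 8

Evaluate at each i in [0,8]:
  i=0: ✓ (all of [0,1])
  i=1: ✗ (fails at j=2)
  i=2: ✗ (fails at j=2)
  i=3: ✗ (fails at j=3)
  i=4: ✓ (all of [4,5])
  i=5: ✓ (all of [5,6])
  i=6: ✓ (all of [6,7])
  i=7: ✓ (all of [7,8])
  i=8: ✓ (all of [8,9])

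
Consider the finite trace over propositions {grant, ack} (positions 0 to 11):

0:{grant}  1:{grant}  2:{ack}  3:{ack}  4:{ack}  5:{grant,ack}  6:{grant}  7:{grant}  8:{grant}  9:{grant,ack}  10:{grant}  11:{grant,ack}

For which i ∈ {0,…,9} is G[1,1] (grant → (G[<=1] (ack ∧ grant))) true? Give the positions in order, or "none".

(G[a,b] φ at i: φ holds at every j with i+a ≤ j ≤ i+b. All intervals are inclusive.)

Evaluate at each i in [0,9]:
  i=0: ✗ (fails at j=1)
  i=1: ✓ (all of [2,2])
  i=2: ✓ (all of [3,3])
  i=3: ✓ (all of [4,4])
  i=4: ✗ (fails at j=5)
  i=5: ✗ (fails at j=6)
  i=6: ✗ (fails at j=7)
  i=7: ✗ (fails at j=8)
  i=8: ✗ (fails at j=9)
  i=9: ✗ (fails at j=10)

1, 2, 3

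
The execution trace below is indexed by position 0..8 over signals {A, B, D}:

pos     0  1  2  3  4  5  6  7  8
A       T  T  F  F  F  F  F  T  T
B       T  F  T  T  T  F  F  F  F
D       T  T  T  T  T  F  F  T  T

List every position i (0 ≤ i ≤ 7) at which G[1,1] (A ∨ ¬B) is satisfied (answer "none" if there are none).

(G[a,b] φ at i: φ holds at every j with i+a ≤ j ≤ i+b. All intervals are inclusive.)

Evaluate at each i in [0,7]:
  i=0: ✓ (all of [1,1])
  i=1: ✗ (fails at j=2)
  i=2: ✗ (fails at j=3)
  i=3: ✗ (fails at j=4)
  i=4: ✓ (all of [5,5])
  i=5: ✓ (all of [6,6])
  i=6: ✓ (all of [7,7])
  i=7: ✓ (all of [8,8])

0, 4, 5, 6, 7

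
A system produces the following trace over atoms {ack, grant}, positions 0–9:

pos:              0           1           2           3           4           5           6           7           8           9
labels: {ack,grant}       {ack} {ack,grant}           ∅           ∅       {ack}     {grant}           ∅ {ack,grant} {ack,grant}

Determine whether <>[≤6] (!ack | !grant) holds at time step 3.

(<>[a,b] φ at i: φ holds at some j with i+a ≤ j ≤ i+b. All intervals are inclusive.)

Check (!ack | !grant) at each j in [3,9]:
  j=3: true
  j=4: true
  j=5: true
  j=6: true
  j=7: true
  j=8: false
  j=9: false
Found at j=3 → formula holds.

Holds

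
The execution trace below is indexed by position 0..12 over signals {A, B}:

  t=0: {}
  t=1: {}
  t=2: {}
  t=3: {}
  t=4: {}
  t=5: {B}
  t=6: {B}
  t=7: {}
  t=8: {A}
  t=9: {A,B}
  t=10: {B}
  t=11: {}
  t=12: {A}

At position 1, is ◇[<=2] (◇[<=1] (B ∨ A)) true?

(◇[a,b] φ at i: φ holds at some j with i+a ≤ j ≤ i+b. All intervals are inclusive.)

Check ◇[<=1] (B ∨ A) at each j in [1,3]:
  j=1: fails (none in [1,2])
  j=2: fails (none in [2,3])
  j=3: fails (none in [3,4])
No position in the window satisfies it → formula fails.

Does not hold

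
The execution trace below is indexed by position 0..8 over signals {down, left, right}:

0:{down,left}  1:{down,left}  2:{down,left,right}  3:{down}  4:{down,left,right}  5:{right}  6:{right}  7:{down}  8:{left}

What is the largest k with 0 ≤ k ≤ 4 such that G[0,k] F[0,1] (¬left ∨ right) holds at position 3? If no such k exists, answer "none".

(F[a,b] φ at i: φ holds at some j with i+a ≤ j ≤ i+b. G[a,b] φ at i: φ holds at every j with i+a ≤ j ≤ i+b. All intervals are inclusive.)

4

F[0,1] (¬left ∨ right) must hold from j=3 onward; find where it first fails.
  j=3: holds
  j=4: holds
  j=5: holds
  j=6: holds
  j=7: holds
Holds through j=7; largest k = 4.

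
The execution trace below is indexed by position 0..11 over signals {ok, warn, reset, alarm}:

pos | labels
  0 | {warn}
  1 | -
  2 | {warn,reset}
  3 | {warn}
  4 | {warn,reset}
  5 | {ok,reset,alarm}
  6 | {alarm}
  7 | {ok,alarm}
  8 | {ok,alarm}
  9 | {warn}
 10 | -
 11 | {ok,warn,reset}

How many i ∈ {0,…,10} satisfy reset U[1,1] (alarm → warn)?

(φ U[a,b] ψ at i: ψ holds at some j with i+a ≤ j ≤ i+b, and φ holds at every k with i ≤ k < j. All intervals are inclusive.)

1

Evaluate at each i in [0,10]:
  i=0: ✗ (lhs fails at k=0 before rhs at j=1)
  i=1: ✗ (lhs fails at k=1 before rhs at j=2)
  i=2: ✓ (rhs at j=3; lhs holds on [2,2])
  i=3: ✗ (lhs fails at k=3 before rhs at j=4)
  i=4: ✗ (no rhs in [5,5])
  i=5: ✗ (no rhs in [6,6])
  i=6: ✗ (no rhs in [7,7])
  i=7: ✗ (no rhs in [8,8])
  i=8: ✗ (lhs fails at k=8 before rhs at j=9)
  i=9: ✗ (lhs fails at k=9 before rhs at j=10)
  i=10: ✗ (lhs fails at k=10 before rhs at j=11)
Positions where it holds: {2} → 1.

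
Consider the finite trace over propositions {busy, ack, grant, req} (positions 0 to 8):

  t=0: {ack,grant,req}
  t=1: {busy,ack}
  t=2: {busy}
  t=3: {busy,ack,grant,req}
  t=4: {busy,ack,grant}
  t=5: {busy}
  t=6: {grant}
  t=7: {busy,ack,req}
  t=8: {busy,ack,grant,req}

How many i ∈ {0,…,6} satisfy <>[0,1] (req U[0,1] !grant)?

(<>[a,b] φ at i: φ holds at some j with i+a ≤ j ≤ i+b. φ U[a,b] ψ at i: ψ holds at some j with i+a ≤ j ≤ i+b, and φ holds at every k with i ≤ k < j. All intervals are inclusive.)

6

Evaluate at each i in [0,6]:
  i=0: ✓ (witness j=0)
  i=1: ✓ (witness j=1)
  i=2: ✓ (witness j=2)
  i=3: ✗ (none in [3,4])
  i=4: ✓ (witness j=5)
  i=5: ✓ (witness j=5)
  i=6: ✓ (witness j=7)
Positions where it holds: {0, 1, 2, 4, 5, 6} → 6.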